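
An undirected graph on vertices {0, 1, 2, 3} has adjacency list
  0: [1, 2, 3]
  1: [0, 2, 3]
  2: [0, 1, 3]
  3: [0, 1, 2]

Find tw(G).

A width-3 tree decomposition is:
Bags: B1 = {0, 1, 2, 3}
Tree: (single bag)
A single bag containing all 4 vertices is trivially a valid decomposition of width 3. For the lower bound, the 4 vertices {0, 1, 2, 3} are pairwise adjacent, and any tree decomposition puts a clique entirely inside one bag — forcing width ≥ 3. Combining the bounds, tw(G) = 3.

3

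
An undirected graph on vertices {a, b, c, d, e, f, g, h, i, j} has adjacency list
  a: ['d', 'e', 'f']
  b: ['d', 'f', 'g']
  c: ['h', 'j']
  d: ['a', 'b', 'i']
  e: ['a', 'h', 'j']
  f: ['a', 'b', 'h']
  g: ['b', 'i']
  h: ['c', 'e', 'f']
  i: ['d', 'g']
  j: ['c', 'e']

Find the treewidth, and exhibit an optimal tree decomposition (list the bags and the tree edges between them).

Treewidth 2.
Bags: B1 = {d, g, i}  B2 = {b, d, g}  B3 = {a, b, d}  B4 = {a, b, f}  B5 = {a, e, f}  B6 = {e, f, h}  B7 = {e, h, j}  B8 = {c, h, j}
Tree: B1–B2, B2–B3, B3–B4, B4–B5, B5–B6, B6–B7, B7–B8

The largest bag has 3 vertices, giving width 2; this decomposition certifies tw(G) ≤ 2. For the lower bound, G contains the cycle i–g–b–d–i, so G is not a forest; only forests have treewidth ≤ 1, hence tw(G) ≥ 2. The upper and lower bounds meet at 2, so that is the treewidth.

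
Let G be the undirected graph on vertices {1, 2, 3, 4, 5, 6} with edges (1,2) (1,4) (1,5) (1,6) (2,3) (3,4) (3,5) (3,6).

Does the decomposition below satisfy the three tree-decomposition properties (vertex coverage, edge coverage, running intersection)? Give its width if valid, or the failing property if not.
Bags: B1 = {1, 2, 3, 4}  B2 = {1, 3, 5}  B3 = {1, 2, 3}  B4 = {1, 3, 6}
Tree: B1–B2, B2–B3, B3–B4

No — bags containing vertex 2 are not connected in the tree.

A tree decomposition must satisfy three properties: every vertex lies in some bag; for every edge, both endpoints lie together in some bag; and for every vertex, the bags containing it form a connected subtree. Here bags containing vertex 2 are not connected in the tree, so the decomposition is invalid.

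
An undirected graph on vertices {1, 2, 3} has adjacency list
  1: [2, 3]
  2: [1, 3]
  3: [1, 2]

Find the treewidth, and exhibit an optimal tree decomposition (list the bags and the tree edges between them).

Treewidth 2.
One such decomposition:
Bags: B1 = {1, 2, 3}
Tree: (single bag)

A single bag containing all 3 vertices is trivially a valid decomposition of width 2. Conversely, {1, 2, 3} is a clique of size 3, and the vertices of any clique must share a bag in every tree decomposition; so some bag has ≥ 3 vertices and tw(G) ≥ 2. Combining the bounds, tw(G) = 2.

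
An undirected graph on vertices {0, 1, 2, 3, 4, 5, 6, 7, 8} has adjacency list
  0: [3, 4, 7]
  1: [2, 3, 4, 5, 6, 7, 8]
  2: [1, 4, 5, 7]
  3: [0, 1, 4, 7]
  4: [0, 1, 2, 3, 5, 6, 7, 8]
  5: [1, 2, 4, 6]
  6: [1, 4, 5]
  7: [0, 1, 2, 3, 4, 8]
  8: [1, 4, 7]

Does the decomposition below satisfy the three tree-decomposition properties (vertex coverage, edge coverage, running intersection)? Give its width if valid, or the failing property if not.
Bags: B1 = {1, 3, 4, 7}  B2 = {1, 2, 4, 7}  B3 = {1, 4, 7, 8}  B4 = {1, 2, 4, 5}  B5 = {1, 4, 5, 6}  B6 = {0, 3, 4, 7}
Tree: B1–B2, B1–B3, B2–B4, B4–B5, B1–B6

Vertex coverage: the bags together contain {0, 1, 2, 3, 4, 5, 6, 7, 8}, the full vertex set. Edge coverage: each edge of G has both endpoints in at least one bag. Running intersection: for every vertex, the bags containing it form a connected subtree. All three properties hold, so this is a valid tree decomposition of width max|bag| − 1 = 3, and hence tw(G) ≤ 3.

Yes; width 3.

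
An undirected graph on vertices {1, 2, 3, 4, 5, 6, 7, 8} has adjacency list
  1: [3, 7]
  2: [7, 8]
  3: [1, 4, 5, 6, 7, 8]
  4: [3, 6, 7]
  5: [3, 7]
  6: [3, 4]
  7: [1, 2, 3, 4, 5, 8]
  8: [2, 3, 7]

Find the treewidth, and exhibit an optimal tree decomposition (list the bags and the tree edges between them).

Treewidth 2.
One such decomposition:
Bags: B1 = {3, 5, 7}  B2 = {3, 7, 8}  B3 = {1, 3, 7}  B4 = {3, 4, 7}  B5 = {3, 4, 6}  B6 = {2, 7, 8}
Tree: B1–B2, B1–B3, B2–B4, B4–B5, B2–B6

The largest bag has 3 vertices, giving width 2; this decomposition certifies tw(G) ≤ 2. For the lower bound, the 3 vertices {2, 7, 8} are pairwise adjacent, and any tree decomposition puts a clique entirely inside one bag — forcing width ≥ 2. Therefore the treewidth is 2.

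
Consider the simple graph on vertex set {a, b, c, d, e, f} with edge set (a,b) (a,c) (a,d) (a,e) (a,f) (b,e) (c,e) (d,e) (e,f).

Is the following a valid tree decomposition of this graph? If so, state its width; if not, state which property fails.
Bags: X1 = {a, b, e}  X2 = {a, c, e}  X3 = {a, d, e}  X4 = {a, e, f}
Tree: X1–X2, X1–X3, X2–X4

Every vertex of G appears in some bag (union = {a, b, c, d, e, f}); every edge is covered by a bag; and for each vertex v the set of bags containing v is connected in the bag tree. The decomposition is therefore valid. The largest bag has 3 vertices, so the width is 2.

Yes; width 2.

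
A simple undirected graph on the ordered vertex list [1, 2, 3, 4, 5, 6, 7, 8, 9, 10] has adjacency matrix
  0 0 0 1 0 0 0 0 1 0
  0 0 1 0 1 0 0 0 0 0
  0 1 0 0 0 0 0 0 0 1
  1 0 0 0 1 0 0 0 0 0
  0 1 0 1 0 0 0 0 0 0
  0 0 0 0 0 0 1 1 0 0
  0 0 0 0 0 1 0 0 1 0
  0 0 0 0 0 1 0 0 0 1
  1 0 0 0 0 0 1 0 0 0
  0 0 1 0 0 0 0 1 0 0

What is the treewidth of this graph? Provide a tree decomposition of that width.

Each bag holds 3 vertices, so the decomposition has width 2, which upper-bounds the treewidth. For the lower bound, G contains the cycle 9–1–4–5–2–3–10–8–6–7–9, so G is not a forest; only forests have treewidth ≤ 1, hence tw(G) ≥ 2. Therefore the treewidth is 2.

Treewidth 2.
Bags: B1 = {1, 4, 9}  B2 = {4, 5, 9}  B3 = {2, 5, 9}  B4 = {2, 3, 9}  B5 = {3, 9, 10}  B6 = {8, 9, 10}  B7 = {6, 8, 9}  B8 = {6, 7, 9}
Tree: B1–B2, B2–B3, B3–B4, B4–B5, B5–B6, B6–B7, B7–B8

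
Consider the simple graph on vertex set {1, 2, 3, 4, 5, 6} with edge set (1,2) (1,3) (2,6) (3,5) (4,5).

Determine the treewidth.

1

A width-1 tree decomposition is:
Bags: B1 = {4, 5}  B2 = {3, 5}  B3 = {1, 3}  B4 = {1, 2}  B5 = {2, 6}
Tree: B1–B2, B2–B3, B3–B4, B4–B5
Every bag has size at most 2, so the width is 2 − 1 = 1 and tw(G) ≤ 1. G has an edge, so its treewidth is at least 1. Hence tw(G) = 1 exactly.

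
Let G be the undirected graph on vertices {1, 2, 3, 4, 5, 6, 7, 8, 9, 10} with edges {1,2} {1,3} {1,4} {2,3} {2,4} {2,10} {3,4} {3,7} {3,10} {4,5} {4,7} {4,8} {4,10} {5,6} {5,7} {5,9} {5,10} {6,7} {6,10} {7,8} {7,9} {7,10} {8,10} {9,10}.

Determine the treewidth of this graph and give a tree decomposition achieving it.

Every bag has size at most 4, so the width is 4 − 1 = 3 and tw(G) ≤ 3. On the other hand G contains the 4-clique {1, 2, 3, 4}. A clique must lie in a single bag of any decomposition, so no decomposition can have width below 3. The upper and lower bounds meet at 3, so that is the treewidth.

Treewidth 3.
One such decomposition:
Bags: B1 = {5, 6, 7, 10}  B2 = {4, 5, 7, 10}  B3 = {3, 4, 7, 10}  B4 = {5, 7, 9, 10}  B5 = {2, 3, 4, 10}  B6 = {1, 2, 3, 4}  B7 = {4, 7, 8, 10}
Tree: B1–B2, B2–B3, B1–B4, B3–B5, B5–B6, B3–B7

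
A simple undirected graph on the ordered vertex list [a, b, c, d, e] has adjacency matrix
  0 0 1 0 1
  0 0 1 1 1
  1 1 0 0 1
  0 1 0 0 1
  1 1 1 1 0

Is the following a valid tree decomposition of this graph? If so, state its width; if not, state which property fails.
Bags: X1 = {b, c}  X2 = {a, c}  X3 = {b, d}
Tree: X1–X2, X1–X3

A tree decomposition must satisfy three properties: every vertex lies in some bag; for every edge, both endpoints lie together in some bag; and for every vertex, the bags containing it form a connected subtree. Here vertex e appears in no bag, so the decomposition is invalid.

No — vertex e appears in no bag.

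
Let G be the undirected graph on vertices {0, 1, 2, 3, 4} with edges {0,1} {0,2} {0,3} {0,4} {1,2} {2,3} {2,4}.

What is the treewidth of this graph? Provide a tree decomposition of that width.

Every bag has size at most 3, so the width is 3 − 1 = 2 and tw(G) ≤ 2. On the other hand G contains the 3-clique {0, 1, 2}. A clique must lie in a single bag of any decomposition, so no decomposition can have width below 2. The upper and lower bounds meet at 2, so that is the treewidth.

Treewidth 2.
Bags: B1 = {0, 2, 4}  B2 = {0, 2, 3}  B3 = {0, 1, 2}
Tree: B1–B2, B2–B3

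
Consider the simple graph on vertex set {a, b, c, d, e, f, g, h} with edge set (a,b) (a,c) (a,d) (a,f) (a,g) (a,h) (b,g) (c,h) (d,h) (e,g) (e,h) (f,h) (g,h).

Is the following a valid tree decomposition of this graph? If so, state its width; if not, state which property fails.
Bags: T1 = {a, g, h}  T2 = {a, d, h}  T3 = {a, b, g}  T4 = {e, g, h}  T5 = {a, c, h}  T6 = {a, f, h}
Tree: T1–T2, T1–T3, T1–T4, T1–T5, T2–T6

Every vertex of G appears in some bag (union = {a, b, c, d, e, f, g, h}); every edge is covered by a bag; and for each vertex v the set of bags containing v is connected in the bag tree. The decomposition is therefore valid. The largest bag has 3 vertices, so the width is 2.

Yes; width 2.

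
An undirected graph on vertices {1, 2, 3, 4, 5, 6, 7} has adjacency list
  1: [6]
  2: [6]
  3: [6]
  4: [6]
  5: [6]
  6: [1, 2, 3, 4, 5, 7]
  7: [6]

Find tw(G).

1

A width-1 tree decomposition is:
Bags: B1 = {1, 6}  B2 = {4, 6}  B3 = {5, 6}  B4 = {6, 7}  B5 = {2, 6}  B6 = {3, 6}
Tree: B1–B2, B2–B3, B1–B4, B3–B5, B1–B6
The largest bag has 2 vertices, giving width 1; this decomposition certifies tw(G) ≤ 1. Since G has at least one edge (e.g. 1–6), it is not an edgeless graph, so tw(G) ≥ 1. Combining the bounds, tw(G) = 1.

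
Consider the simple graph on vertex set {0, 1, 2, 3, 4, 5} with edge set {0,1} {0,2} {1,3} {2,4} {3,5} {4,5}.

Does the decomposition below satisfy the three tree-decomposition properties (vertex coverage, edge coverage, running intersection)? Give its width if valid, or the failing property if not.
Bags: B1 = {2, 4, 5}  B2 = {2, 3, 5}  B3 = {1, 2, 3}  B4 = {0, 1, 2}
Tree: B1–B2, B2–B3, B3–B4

Every vertex of G appears in some bag (union = {0, 1, 2, 3, 4, 5}); every edge is covered by a bag; and for each vertex v the set of bags containing v is connected in the bag tree. The decomposition is therefore valid. The largest bag has 3 vertices, so the width is 2.

Yes; width 2.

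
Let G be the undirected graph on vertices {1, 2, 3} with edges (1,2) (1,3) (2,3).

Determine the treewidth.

2

A width-2 tree decomposition is:
Bags: B1 = {1, 2, 3}
Tree: (single bag)
With just one bag of size 3, the width is 3 − 1 = 2, so tw(G) ≤ 2. For the lower bound, the 3 vertices {1, 2, 3} are pairwise adjacent, and any tree decomposition puts a clique entirely inside one bag — forcing width ≥ 2. The upper and lower bounds meet at 2, so that is the treewidth.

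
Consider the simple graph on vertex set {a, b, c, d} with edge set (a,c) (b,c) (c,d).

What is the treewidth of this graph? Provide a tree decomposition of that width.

Every bag has size at most 2, so the width is 2 − 1 = 1 and tw(G) ≤ 1. Any graph with an edge has treewidth ≥ 1, and G has the edge d–c. The upper and lower bounds meet at 1, so that is the treewidth.

Treewidth 1.
Bags: B1 = {c, d}  B2 = {a, c}  B3 = {b, c}
Tree: B1–B2, B2–B3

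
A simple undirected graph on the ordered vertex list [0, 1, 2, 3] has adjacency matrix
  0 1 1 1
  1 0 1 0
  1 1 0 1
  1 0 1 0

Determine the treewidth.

2

A width-2 tree decomposition is:
Bags: B1 = {0, 2, 3}  B2 = {0, 1, 2}
Tree: B1–B2
The largest bag has 3 vertices, giving width 2; this decomposition certifies tw(G) ≤ 2. For the lower bound, the 3 vertices {0, 1, 2} are pairwise adjacent, and any tree decomposition puts a clique entirely inside one bag — forcing width ≥ 2. Combining the bounds, tw(G) = 2.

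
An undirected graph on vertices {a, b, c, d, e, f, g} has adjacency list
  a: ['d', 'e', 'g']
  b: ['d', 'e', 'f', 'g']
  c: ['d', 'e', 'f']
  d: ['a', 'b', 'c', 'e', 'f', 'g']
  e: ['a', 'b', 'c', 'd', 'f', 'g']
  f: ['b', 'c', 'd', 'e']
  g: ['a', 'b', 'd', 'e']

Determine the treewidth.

A width-3 tree decomposition is:
Bags: B1 = {b, d, e, g}  B2 = {b, d, e, f}  B3 = {a, d, e, g}  B4 = {c, d, e, f}
Tree: B1–B2, B1–B3, B2–B4
The largest bag has 4 vertices, giving width 3; this decomposition certifies tw(G) ≤ 3. For the lower bound, the 4 vertices {a, d, e, g} are pairwise adjacent, and any tree decomposition puts a clique entirely inside one bag — forcing width ≥ 3. Hence tw(G) = 3 exactly.

3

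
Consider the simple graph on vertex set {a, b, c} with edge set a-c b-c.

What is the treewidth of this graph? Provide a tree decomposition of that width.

Treewidth 1.
One such decomposition:
Bags: B1 = {b, c}  B2 = {a, c}
Tree: B1–B2

Every bag has size at most 2, so the width is 2 − 1 = 1 and tw(G) ≤ 1. G has an edge, so its treewidth is at least 1. Therefore the treewidth is 1.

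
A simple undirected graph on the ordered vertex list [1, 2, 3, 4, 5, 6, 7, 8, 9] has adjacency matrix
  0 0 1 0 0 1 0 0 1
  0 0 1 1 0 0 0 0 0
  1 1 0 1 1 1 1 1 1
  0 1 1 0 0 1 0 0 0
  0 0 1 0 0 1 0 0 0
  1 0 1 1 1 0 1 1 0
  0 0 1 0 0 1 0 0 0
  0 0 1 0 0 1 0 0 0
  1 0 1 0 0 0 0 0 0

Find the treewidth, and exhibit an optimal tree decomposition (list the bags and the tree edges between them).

Treewidth 2.
One optimal decomposition is:
Bags: B1 = {1, 3, 6}  B2 = {1, 3, 9}  B3 = {3, 5, 6}  B4 = {3, 4, 6}  B5 = {3, 6, 8}  B6 = {2, 3, 4}  B7 = {3, 6, 7}
Tree: B1–B2, B1–B3, B1–B4, B3–B5, B4–B6, B5–B7

Each bag holds 3 vertices, so the decomposition has width 2, which upper-bounds the treewidth. Conversely, {1, 3, 9} is a clique of size 3, and the vertices of any clique must share a bag in every tree decomposition; so some bag has ≥ 3 vertices and tw(G) ≥ 2. Therefore the treewidth is 2.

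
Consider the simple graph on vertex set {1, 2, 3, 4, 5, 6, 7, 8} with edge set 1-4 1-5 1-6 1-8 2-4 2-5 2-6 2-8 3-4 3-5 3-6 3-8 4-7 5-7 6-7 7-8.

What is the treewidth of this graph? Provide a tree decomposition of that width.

Every bag has size at most 5, so the width is 5 − 1 = 4 and tw(G) ≤ 4. For the lower bound: the 5 vertex sets {5,7}, {1,8}, {3,4}, {2}, {6} are disjoint, each induces a connected subgraph, and every pair is joined by at least one edge of G. Contracting each set to a single vertex therefore yields K_{5} as a minor, and since treewidth is minor-monotone, tw(G) ≥ tw(K_{5}) = 4. The upper and lower bounds meet at 4, so that is the treewidth.

Treewidth 4.
One optimal decomposition is:
Bags: B1 = {1, 2, 3, 5, 7}  B2 = {1, 2, 3, 7, 8}  B3 = {1, 2, 3, 4, 7}  B4 = {1, 2, 3, 6, 7}
Tree: B1–B2, B2–B3, B3–B4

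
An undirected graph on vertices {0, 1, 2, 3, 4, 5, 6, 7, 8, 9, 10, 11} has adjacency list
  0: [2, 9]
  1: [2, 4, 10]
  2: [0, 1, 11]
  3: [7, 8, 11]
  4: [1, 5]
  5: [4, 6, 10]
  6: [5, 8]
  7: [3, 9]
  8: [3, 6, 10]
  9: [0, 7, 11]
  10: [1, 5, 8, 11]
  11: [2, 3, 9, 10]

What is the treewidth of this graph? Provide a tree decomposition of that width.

Each bag holds 4 vertices, so the decomposition has width 3, which upper-bounds the treewidth. For the lower bound: the 4 vertex sets {0,7,9}, {2}, {11}, {1,3,8,10} are disjoint, each induces a connected subgraph, and every pair is joined by at least one edge of G. Contracting each set to a single vertex therefore yields K_{4} as a minor, and since treewidth is minor-monotone, tw(G) ≥ tw(K_{4}) = 3. Hence tw(G) = 3 exactly.

Treewidth 3.
One optimal decomposition is:
Bags: B1 = {0, 2, 7, 9}  B2 = {2, 7, 9, 11}  B3 = {2, 3, 7, 11}  B4 = {1, 2, 3, 11}  B5 = {1, 3, 10, 11}  B6 = {1, 3, 8, 10}  B7 = {1, 4, 8, 10}  B8 = {4, 5, 8, 10}  B9 = {4, 5, 6, 8}
Tree: B1–B2, B2–B3, B3–B4, B4–B5, B5–B6, B6–B7, B7–B8, B8–B9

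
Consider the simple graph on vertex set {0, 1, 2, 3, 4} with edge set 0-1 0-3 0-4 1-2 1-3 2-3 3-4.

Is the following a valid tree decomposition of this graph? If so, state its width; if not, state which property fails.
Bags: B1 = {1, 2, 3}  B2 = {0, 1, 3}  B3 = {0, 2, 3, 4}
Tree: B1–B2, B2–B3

No — bags containing vertex 2 are not connected in the tree.

A tree decomposition must satisfy three properties: every vertex lies in some bag; for every edge, both endpoints lie together in some bag; and for every vertex, the bags containing it form a connected subtree. Here bags containing vertex 2 are not connected in the tree, so the decomposition is invalid.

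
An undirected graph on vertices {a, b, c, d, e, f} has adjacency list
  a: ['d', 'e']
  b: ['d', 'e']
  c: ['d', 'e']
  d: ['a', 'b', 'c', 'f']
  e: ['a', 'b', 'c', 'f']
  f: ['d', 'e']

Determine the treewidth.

A width-2 tree decomposition is:
Bags: B1 = {d, e, f}  B2 = {b, d, e}  B3 = {a, d, e}  B4 = {c, d, e}
Tree: B1–B2, B2–B3, B3–B4
Each bag holds 3 vertices, so the decomposition has width 2, which upper-bounds the treewidth. Since f–e–b–d–f is a cycle in G, G is not acyclic. Forests are exactly the graphs of treewidth ≤ 1, so tw(G) ≥ 2. The upper and lower bounds meet at 2, so that is the treewidth.

2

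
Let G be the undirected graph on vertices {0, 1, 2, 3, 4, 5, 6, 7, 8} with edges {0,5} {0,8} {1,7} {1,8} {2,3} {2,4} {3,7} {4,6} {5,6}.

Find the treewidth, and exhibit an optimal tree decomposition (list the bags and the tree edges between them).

Every bag has size at most 3, so the width is 3 − 1 = 2 and tw(G) ≤ 2. The edges 6–5–0–8–1–7–3–2–4–6 form a cycle, so G is not a tree and its treewidth is at least 2. Combining the bounds, tw(G) = 2.

Treewidth 2.
One such decomposition:
Bags: B1 = {0, 5, 6}  B2 = {0, 6, 8}  B3 = {1, 6, 8}  B4 = {1, 6, 7}  B5 = {3, 6, 7}  B6 = {2, 3, 6}  B7 = {2, 4, 6}
Tree: B1–B2, B2–B3, B3–B4, B4–B5, B5–B6, B6–B7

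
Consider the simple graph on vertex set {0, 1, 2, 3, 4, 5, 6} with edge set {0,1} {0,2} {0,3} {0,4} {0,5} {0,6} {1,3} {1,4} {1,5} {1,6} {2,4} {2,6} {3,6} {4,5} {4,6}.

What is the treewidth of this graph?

A width-3 tree decomposition is:
Bags: B1 = {0, 1, 4, 5}  B2 = {0, 1, 4, 6}  B3 = {0, 2, 4, 6}  B4 = {0, 1, 3, 6}
Tree: B1–B2, B2–B3, B2–B4
Every bag has size at most 4, so the width is 4 − 1 = 3 and tw(G) ≤ 3. Conversely, {0, 1, 3, 6} is a clique of size 4, and the vertices of any clique must share a bag in every tree decomposition; so some bag has ≥ 4 vertices and tw(G) ≥ 3. Therefore the treewidth is 3.

3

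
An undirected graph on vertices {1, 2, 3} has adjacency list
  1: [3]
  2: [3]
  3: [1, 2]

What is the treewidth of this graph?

A width-1 tree decomposition is:
Bags: B1 = {1, 3}  B2 = {2, 3}
Tree: B1–B2
Every bag has size at most 2, so the width is 2 − 1 = 1 and tw(G) ≤ 1. G has an edge, so its treewidth is at least 1. Therefore the treewidth is 1.

1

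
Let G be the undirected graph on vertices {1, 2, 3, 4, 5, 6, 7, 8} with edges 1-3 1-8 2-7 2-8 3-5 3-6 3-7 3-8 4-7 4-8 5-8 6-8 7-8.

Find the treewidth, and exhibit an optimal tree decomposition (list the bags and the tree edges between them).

Treewidth 2.
Bags: B1 = {3, 5, 8}  B2 = {3, 6, 8}  B3 = {3, 7, 8}  B4 = {2, 7, 8}  B5 = {1, 3, 8}  B6 = {4, 7, 8}
Tree: B1–B2, B1–B3, B3–B4, B1–B5, B4–B6

The largest bag has 3 vertices, giving width 2; this decomposition certifies tw(G) ≤ 2. For the lower bound, the 3 vertices {2, 7, 8} are pairwise adjacent, and any tree decomposition puts a clique entirely inside one bag — forcing width ≥ 2. Therefore the treewidth is 2.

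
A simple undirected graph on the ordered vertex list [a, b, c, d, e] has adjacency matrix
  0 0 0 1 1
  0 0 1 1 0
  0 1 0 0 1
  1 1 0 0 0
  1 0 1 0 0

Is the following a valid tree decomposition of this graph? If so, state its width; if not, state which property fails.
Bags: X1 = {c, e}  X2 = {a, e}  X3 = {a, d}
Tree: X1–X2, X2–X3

No — vertex b appears in no bag.

A tree decomposition must satisfy three properties: every vertex lies in some bag; for every edge, both endpoints lie together in some bag; and for every vertex, the bags containing it form a connected subtree. Here vertex b appears in no bag, so the decomposition is invalid.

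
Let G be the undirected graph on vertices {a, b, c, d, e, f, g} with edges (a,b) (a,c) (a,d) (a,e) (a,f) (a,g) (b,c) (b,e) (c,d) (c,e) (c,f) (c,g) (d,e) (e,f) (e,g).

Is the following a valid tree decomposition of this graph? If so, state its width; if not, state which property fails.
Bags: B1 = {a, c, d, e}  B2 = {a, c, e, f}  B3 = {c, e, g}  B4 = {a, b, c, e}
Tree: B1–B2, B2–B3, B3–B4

No — edge (a,g) lies in no bag.

A tree decomposition must satisfy three properties: every vertex lies in some bag; for every edge, both endpoints lie together in some bag; and for every vertex, the bags containing it form a connected subtree. Here edge (a,g) lies in no bag, so the decomposition is invalid.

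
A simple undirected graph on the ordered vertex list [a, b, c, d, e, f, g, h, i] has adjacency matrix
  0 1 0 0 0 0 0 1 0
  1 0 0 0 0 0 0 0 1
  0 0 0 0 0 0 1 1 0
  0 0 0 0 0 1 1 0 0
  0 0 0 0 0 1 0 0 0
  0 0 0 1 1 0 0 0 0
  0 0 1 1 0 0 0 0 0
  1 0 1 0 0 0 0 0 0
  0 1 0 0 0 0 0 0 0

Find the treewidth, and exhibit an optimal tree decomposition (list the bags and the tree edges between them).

Every bag has size at most 2, so the width is 2 − 1 = 1 and tw(G) ≤ 1. G has an edge, so its treewidth is at least 1. Hence tw(G) = 1 exactly.

Treewidth 1.
One optimal decomposition is:
Bags: B1 = {e, f}  B2 = {d, f}  B3 = {d, g}  B4 = {c, g}  B5 = {c, h}  B6 = {a, h}  B7 = {a, b}  B8 = {b, i}
Tree: B1–B2, B2–B3, B3–B4, B4–B5, B5–B6, B6–B7, B7–B8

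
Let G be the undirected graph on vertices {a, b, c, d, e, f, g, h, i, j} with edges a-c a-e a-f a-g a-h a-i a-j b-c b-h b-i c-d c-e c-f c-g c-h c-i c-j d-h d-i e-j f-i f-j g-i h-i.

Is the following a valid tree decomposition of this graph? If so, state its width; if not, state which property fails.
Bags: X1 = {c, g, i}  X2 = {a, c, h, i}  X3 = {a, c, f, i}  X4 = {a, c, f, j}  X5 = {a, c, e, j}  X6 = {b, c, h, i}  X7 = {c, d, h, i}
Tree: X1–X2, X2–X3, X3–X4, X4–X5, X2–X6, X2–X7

A tree decomposition must satisfy three properties: every vertex lies in some bag; for every edge, both endpoints lie together in some bag; and for every vertex, the bags containing it form a connected subtree. Here edge (a,g) lies in no bag, so the decomposition is invalid.

No — edge (a,g) lies in no bag.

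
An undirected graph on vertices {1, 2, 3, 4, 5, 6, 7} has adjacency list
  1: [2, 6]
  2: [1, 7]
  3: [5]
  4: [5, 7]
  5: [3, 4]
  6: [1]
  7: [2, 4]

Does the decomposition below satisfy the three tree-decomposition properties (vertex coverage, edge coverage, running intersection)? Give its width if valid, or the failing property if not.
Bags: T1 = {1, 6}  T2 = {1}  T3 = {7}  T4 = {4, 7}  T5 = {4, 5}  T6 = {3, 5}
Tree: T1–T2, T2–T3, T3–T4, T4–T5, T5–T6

A tree decomposition must satisfy three properties: every vertex lies in some bag; for every edge, both endpoints lie together in some bag; and for every vertex, the bags containing it form a connected subtree. Here vertex 2 appears in no bag, so the decomposition is invalid.

No — vertex 2 appears in no bag.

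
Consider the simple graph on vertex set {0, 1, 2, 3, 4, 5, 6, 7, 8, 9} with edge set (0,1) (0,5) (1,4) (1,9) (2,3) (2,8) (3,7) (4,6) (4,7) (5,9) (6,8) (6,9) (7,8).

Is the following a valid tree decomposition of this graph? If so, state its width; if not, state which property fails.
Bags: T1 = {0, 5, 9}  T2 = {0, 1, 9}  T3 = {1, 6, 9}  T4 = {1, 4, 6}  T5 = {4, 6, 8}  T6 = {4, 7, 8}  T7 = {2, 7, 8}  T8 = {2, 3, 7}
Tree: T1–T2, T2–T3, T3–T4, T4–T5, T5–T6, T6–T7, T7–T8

Checking the three conditions: (i) the bags cover all of {0, 1, 2, 3, 4, 5, 6, 7, 8, 9}; (ii) for each edge, some bag contains both endpoints; (iii) the bags containing any fixed vertex form a subtree. All hold, so the decomposition is valid with width 3 − 1 = 2.

Yes; width 2.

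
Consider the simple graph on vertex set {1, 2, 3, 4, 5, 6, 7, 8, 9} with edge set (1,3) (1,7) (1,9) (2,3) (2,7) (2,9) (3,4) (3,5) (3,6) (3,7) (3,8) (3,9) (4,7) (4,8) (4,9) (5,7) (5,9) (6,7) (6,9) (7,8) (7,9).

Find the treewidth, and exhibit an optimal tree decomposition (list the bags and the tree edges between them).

The largest bag has 4 vertices, giving width 3; this decomposition certifies tw(G) ≤ 3. On the other hand G contains the 4-clique {3, 4, 7, 8}. A clique must lie in a single bag of any decomposition, so no decomposition can have width below 3. Combining the bounds, tw(G) = 3.

Treewidth 3.
One such decomposition:
Bags: B1 = {3, 4, 7, 9}  B2 = {2, 3, 7, 9}  B3 = {3, 6, 7, 9}  B4 = {3, 5, 7, 9}  B5 = {3, 4, 7, 8}  B6 = {1, 3, 7, 9}
Tree: B1–B2, B2–B3, B2–B4, B1–B5, B1–B6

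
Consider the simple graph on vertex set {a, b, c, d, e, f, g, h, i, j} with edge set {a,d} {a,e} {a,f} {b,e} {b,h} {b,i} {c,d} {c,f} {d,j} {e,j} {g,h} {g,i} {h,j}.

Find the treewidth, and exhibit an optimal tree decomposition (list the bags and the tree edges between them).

Treewidth 2.
One such decomposition:
Bags: B1 = {b, g, i}  B2 = {b, g, h}  B3 = {b, e, h}  B4 = {e, h, j}  B5 = {a, e, j}  B6 = {a, d, j}  B7 = {a, d, f}  B8 = {c, d, f}
Tree: B1–B2, B2–B3, B3–B4, B4–B5, B5–B6, B6–B7, B7–B8

Each bag holds 3 vertices, so the decomposition has width 2, which upper-bounds the treewidth. Since i–g–h–b–i is a cycle in G, G is not acyclic. Forests are exactly the graphs of treewidth ≤ 1, so tw(G) ≥ 2. Combining the bounds, tw(G) = 2.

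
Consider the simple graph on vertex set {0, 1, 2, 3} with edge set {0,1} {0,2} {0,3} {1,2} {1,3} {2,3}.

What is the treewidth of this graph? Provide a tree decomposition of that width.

Treewidth 3.
One such decomposition:
Bags: B1 = {0, 1, 2, 3}
Tree: (single bag)

A single bag containing all 4 vertices is trivially a valid decomposition of width 3. Conversely, {0, 1, 2, 3} is a clique of size 4, and the vertices of any clique must share a bag in every tree decomposition; so some bag has ≥ 4 vertices and tw(G) ≥ 3. The upper and lower bounds meet at 3, so that is the treewidth.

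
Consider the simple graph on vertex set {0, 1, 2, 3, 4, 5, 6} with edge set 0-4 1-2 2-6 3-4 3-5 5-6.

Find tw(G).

1

A width-1 tree decomposition is:
Bags: B1 = {1, 2}  B2 = {2, 6}  B3 = {5, 6}  B4 = {3, 5}  B5 = {3, 4}  B6 = {0, 4}
Tree: B1–B2, B2–B3, B3–B4, B4–B5, B5–B6
Every bag has size at most 2, so the width is 2 − 1 = 1 and tw(G) ≤ 1. Since G has at least one edge (e.g. 1–2), it is not an edgeless graph, so tw(G) ≥ 1. The upper and lower bounds meet at 1, so that is the treewidth.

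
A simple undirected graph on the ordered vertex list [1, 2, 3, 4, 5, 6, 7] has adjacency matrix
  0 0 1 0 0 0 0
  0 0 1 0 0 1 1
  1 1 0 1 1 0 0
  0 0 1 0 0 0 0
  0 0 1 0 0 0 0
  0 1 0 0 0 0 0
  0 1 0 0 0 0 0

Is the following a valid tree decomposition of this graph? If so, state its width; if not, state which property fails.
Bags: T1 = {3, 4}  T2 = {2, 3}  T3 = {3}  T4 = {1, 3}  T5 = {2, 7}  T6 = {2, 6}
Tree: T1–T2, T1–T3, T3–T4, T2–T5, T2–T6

No — vertex 5 appears in no bag.

A tree decomposition must satisfy three properties: every vertex lies in some bag; for every edge, both endpoints lie together in some bag; and for every vertex, the bags containing it form a connected subtree. Here vertex 5 appears in no bag, so the decomposition is invalid.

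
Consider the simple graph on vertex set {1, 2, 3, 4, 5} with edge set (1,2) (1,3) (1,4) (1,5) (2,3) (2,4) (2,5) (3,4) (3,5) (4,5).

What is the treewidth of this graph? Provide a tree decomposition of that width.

Treewidth 4.
Bags: B1 = {1, 2, 3, 4, 5}
Tree: (single bag)

With just one bag of size 5, the width is 5 − 1 = 4, so tw(G) ≤ 4. Conversely, {1, 2, 3, 4, 5} is a clique of size 5, and the vertices of any clique must share a bag in every tree decomposition; so some bag has ≥ 5 vertices and tw(G) ≥ 4. Hence tw(G) = 4 exactly.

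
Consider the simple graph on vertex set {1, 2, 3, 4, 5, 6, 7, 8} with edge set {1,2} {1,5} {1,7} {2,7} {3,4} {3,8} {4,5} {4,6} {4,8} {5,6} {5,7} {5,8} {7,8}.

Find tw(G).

2

A width-2 tree decomposition is:
Bags: B1 = {4, 5, 8}  B2 = {3, 4, 8}  B3 = {5, 7, 8}  B4 = {4, 5, 6}  B5 = {1, 5, 7}  B6 = {1, 2, 7}
Tree: B1–B2, B1–B3, B1–B4, B3–B5, B5–B6
Every bag has size at most 3, so the width is 3 − 1 = 2 and tw(G) ≤ 2. Conversely, {1, 2, 7} is a clique of size 3, and the vertices of any clique must share a bag in every tree decomposition; so some bag has ≥ 3 vertices and tw(G) ≥ 2. Hence tw(G) = 2 exactly.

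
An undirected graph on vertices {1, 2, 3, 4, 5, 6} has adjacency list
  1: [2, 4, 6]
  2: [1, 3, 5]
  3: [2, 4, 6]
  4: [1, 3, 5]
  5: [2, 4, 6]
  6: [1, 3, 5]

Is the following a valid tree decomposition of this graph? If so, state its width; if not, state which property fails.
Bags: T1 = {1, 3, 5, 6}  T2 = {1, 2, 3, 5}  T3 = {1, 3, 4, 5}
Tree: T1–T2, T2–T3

Yes; width 3.

Vertex coverage: the bags together contain {1, 2, 3, 4, 5, 6}, the full vertex set. Edge coverage: each edge of G has both endpoints in at least one bag. Running intersection: for every vertex, the bags containing it form a connected subtree. All three properties hold, so this is a valid tree decomposition of width max|bag| − 1 = 3, and hence tw(G) ≤ 3.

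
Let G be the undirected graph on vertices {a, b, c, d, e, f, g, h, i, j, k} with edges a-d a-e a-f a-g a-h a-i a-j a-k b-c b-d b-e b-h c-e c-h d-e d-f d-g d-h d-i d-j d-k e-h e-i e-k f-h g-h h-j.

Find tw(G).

A width-3 tree decomposition is:
Bags: B1 = {a, d, e, h}  B2 = {a, d, e, k}  B3 = {a, d, f, h}  B4 = {b, d, e, h}  B5 = {a, d, h, j}  B6 = {a, d, g, h}  B7 = {b, c, e, h}  B8 = {a, d, e, i}
Tree: B1–B2, B1–B3, B1–B4, B1–B5, B1–B6, B4–B7, B2–B8
Every bag has size at most 4, so the width is 4 − 1 = 3 and tw(G) ≤ 3. For the lower bound, the 4 vertices {a, d, g, h} are pairwise adjacent, and any tree decomposition puts a clique entirely inside one bag — forcing width ≥ 3. Therefore the treewidth is 3.

3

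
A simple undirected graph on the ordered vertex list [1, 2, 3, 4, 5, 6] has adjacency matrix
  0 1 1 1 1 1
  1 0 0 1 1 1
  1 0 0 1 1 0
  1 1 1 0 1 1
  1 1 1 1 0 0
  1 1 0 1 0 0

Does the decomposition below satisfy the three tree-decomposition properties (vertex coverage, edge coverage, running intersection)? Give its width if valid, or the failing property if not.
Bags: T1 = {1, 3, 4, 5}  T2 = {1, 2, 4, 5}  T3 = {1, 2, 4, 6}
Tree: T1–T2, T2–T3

Yes; width 3.

Checking the three conditions: (i) the bags cover all of {1, 2, 3, 4, 5, 6}; (ii) for each edge, some bag contains both endpoints; (iii) the bags containing any fixed vertex form a subtree. All hold, so the decomposition is valid with width 4 − 1 = 3.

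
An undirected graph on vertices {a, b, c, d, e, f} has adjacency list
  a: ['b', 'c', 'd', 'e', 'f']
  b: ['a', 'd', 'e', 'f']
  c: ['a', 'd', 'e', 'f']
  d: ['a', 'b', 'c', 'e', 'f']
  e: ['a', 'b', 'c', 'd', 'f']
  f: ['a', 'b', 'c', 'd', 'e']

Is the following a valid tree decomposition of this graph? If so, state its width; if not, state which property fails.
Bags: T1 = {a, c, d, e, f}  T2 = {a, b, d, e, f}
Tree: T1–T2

Yes; width 4.

Vertex coverage: the bags together contain {a, b, c, d, e, f}, the full vertex set. Edge coverage: each edge of G has both endpoints in at least one bag. Running intersection: for every vertex, the bags containing it form a connected subtree. All three properties hold, so this is a valid tree decomposition of width max|bag| − 1 = 4, and hence tw(G) ≤ 4.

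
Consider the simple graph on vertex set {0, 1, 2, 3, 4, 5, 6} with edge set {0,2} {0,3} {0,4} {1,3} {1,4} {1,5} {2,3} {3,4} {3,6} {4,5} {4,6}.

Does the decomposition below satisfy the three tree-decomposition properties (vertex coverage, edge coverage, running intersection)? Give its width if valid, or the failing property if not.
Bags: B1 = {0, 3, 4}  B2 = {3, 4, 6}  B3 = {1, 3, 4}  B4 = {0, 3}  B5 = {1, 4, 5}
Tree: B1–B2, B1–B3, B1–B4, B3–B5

A tree decomposition must satisfy three properties: every vertex lies in some bag; for every edge, both endpoints lie together in some bag; and for every vertex, the bags containing it form a connected subtree. Here vertex 2 appears in no bag, so the decomposition is invalid.

No — vertex 2 appears in no bag.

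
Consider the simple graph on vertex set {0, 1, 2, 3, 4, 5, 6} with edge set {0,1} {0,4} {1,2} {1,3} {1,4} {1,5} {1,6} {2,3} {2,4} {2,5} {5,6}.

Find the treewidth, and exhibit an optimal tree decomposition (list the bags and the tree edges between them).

Treewidth 2.
One such decomposition:
Bags: B1 = {1, 2, 5}  B2 = {1, 2, 3}  B3 = {1, 2, 4}  B4 = {1, 5, 6}  B5 = {0, 1, 4}
Tree: B1–B2, B1–B3, B1–B4, B3–B5

Each bag holds 3 vertices, so the decomposition has width 2, which upper-bounds the treewidth. Conversely, {0, 1, 4} is a clique of size 3, and the vertices of any clique must share a bag in every tree decomposition; so some bag has ≥ 3 vertices and tw(G) ≥ 2. The upper and lower bounds meet at 2, so that is the treewidth.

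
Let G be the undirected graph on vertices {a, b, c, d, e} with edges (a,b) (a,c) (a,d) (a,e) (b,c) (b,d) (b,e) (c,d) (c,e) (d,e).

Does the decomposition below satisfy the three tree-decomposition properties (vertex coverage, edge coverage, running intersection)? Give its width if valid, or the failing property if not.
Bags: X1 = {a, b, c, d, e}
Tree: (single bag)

Every vertex of G appears in some bag (union = {a, b, c, d, e}); every edge is covered by a bag; and for each vertex v the set of bags containing v is connected in the bag tree. The decomposition is therefore valid. The largest bag has 5 vertices, so the width is 4.

Yes; width 4.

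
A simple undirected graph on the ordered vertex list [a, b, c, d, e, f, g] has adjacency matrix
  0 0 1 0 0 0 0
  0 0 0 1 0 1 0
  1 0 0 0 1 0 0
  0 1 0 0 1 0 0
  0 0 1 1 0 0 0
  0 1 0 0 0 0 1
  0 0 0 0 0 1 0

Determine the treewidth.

1

A width-1 tree decomposition is:
Bags: B1 = {f, g}  B2 = {b, f}  B3 = {b, d}  B4 = {d, e}  B5 = {c, e}  B6 = {a, c}
Tree: B1–B2, B2–B3, B3–B4, B4–B5, B5–B6
The largest bag has 2 vertices, giving width 1; this decomposition certifies tw(G) ≤ 1. Since G has at least one edge (e.g. g–f), it is not an edgeless graph, so tw(G) ≥ 1. Therefore the treewidth is 1.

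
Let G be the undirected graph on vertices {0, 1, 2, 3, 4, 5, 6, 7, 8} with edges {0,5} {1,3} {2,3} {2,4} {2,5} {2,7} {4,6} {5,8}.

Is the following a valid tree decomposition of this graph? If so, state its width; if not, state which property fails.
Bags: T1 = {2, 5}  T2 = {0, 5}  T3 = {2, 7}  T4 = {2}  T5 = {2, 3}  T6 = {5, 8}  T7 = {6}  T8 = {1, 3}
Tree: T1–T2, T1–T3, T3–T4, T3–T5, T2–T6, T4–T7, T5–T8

A tree decomposition must satisfy three properties: every vertex lies in some bag; for every edge, both endpoints lie together in some bag; and for every vertex, the bags containing it form a connected subtree. Here vertex 4 appears in no bag, so the decomposition is invalid.

No — vertex 4 appears in no bag.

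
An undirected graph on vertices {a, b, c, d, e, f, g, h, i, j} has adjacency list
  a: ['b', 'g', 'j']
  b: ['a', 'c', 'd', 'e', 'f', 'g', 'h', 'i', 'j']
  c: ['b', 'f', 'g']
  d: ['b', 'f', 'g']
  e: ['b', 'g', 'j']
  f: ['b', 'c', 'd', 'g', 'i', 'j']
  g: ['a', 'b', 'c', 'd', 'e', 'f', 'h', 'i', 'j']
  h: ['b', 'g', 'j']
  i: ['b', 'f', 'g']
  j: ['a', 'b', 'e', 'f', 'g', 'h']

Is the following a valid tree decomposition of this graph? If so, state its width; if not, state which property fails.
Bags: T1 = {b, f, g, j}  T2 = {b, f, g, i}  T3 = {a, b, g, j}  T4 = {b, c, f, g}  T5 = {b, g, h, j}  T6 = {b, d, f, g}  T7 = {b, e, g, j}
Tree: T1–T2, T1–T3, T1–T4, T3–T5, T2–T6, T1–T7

Yes; width 3.

Vertex coverage: the bags together contain {a, b, c, d, e, f, g, h, i, j}, the full vertex set. Edge coverage: each edge of G has both endpoints in at least one bag. Running intersection: for every vertex, the bags containing it form a connected subtree. All three properties hold, so this is a valid tree decomposition of width max|bag| − 1 = 3, and hence tw(G) ≤ 3.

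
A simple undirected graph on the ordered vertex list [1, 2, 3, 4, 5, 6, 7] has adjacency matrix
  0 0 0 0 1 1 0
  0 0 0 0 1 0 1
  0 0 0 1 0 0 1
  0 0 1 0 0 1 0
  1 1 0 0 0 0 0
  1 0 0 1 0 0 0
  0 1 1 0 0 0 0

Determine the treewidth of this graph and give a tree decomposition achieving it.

Treewidth 2.
One such decomposition:
Bags: B1 = {1, 4, 6}  B2 = {1, 4, 5}  B3 = {2, 4, 5}  B4 = {2, 4, 7}  B5 = {3, 4, 7}
Tree: B1–B2, B2–B3, B3–B4, B4–B5

The largest bag has 3 vertices, giving width 2; this decomposition certifies tw(G) ≤ 2. Since 4–6–1–5–2–7–3–4 is a cycle in G, G is not acyclic. Forests are exactly the graphs of treewidth ≤ 1, so tw(G) ≥ 2. Hence tw(G) = 2 exactly.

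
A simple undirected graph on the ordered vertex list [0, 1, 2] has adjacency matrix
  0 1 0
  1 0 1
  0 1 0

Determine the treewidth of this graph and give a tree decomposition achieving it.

Treewidth 1.
One optimal decomposition is:
Bags: B1 = {0, 1}  B2 = {1, 2}
Tree: B1–B2

The largest bag has 2 vertices, giving width 1; this decomposition certifies tw(G) ≤ 1. Any graph with an edge has treewidth ≥ 1, and G has the edge 1–0. Hence tw(G) = 1 exactly.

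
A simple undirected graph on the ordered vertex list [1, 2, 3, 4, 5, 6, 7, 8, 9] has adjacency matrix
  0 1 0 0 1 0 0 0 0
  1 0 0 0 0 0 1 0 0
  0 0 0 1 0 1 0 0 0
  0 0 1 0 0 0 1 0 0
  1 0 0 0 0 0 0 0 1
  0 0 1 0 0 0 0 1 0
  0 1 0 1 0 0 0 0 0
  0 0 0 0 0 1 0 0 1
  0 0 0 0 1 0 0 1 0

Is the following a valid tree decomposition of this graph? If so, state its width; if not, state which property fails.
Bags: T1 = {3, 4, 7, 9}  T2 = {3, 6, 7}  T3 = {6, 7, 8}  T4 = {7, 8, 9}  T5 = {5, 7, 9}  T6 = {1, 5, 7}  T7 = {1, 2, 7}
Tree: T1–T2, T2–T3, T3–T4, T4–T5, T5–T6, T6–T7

No — bags containing vertex 9 are not connected in the tree.

A tree decomposition must satisfy three properties: every vertex lies in some bag; for every edge, both endpoints lie together in some bag; and for every vertex, the bags containing it form a connected subtree. Here bags containing vertex 9 are not connected in the tree, so the decomposition is invalid.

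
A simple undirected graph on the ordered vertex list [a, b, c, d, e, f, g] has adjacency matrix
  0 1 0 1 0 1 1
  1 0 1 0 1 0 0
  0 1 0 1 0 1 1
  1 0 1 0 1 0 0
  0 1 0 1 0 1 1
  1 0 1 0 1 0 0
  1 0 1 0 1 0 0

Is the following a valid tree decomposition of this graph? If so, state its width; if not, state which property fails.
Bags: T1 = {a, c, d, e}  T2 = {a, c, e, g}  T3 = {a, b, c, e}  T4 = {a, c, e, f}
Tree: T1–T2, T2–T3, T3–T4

Checking the three conditions: (i) the bags cover all of {a, b, c, d, e, f, g}; (ii) for each edge, some bag contains both endpoints; (iii) the bags containing any fixed vertex form a subtree. All hold, so the decomposition is valid with width 4 − 1 = 3.

Yes; width 3.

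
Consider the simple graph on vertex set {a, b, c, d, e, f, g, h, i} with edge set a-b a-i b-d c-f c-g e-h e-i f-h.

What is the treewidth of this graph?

1

A width-1 tree decomposition is:
Bags: B1 = {c, g}  B2 = {c, f}  B3 = {f, h}  B4 = {e, h}  B5 = {e, i}  B6 = {a, i}  B7 = {a, b}  B8 = {b, d}
Tree: B1–B2, B2–B3, B3–B4, B4–B5, B5–B6, B6–B7, B7–B8
Every bag has size at most 2, so the width is 2 − 1 = 1 and tw(G) ≤ 1. Any graph with an edge has treewidth ≥ 1, and G has the edge g–c. Therefore the treewidth is 1.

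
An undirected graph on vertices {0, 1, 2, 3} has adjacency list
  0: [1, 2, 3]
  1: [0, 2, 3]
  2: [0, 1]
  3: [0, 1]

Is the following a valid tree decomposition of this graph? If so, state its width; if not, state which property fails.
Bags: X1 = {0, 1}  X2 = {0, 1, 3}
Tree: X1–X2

No — vertex 2 appears in no bag.

A tree decomposition must satisfy three properties: every vertex lies in some bag; for every edge, both endpoints lie together in some bag; and for every vertex, the bags containing it form a connected subtree. Here vertex 2 appears in no bag, so the decomposition is invalid.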